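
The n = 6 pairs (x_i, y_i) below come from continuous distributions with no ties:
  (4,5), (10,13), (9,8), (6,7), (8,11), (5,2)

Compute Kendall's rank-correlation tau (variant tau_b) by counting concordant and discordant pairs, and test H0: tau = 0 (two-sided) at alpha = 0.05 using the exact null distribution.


Step 1: Enumerate the 15 unordered pairs (i,j) with i<j and classify each by sign(x_j-x_i) * sign(y_j-y_i).
  (1,2):dx=+6,dy=+8->C; (1,3):dx=+5,dy=+3->C; (1,4):dx=+2,dy=+2->C; (1,5):dx=+4,dy=+6->C
  (1,6):dx=+1,dy=-3->D; (2,3):dx=-1,dy=-5->C; (2,4):dx=-4,dy=-6->C; (2,5):dx=-2,dy=-2->C
  (2,6):dx=-5,dy=-11->C; (3,4):dx=-3,dy=-1->C; (3,5):dx=-1,dy=+3->D; (3,6):dx=-4,dy=-6->C
  (4,5):dx=+2,dy=+4->C; (4,6):dx=-1,dy=-5->C; (5,6):dx=-3,dy=-9->C
Step 2: C = 13, D = 2, total pairs = 15.
Step 3: tau = (C - D)/(n(n-1)/2) = (13 - 2)/15 = 0.733333.
Step 4: Exact two-sided p-value (enumerate n! = 720 permutations of y under H0): p = 0.055556.
Step 5: alpha = 0.05. fail to reject H0.

tau_b = 0.7333 (C=13, D=2), p = 0.055556, fail to reject H0.


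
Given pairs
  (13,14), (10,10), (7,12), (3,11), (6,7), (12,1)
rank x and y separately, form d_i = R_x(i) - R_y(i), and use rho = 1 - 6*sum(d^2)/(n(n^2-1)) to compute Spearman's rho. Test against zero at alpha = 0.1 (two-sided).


Step 1: Rank x and y separately (midranks; no ties here).
rank(x): 13->6, 10->4, 7->3, 3->1, 6->2, 12->5
rank(y): 14->6, 10->3, 12->5, 11->4, 7->2, 1->1
Step 2: d_i = R_x(i) - R_y(i); compute d_i^2.
  (6-6)^2=0, (4-3)^2=1, (3-5)^2=4, (1-4)^2=9, (2-2)^2=0, (5-1)^2=16
sum(d^2) = 30.
Step 3: rho = 1 - 6*30 / (6*(6^2 - 1)) = 1 - 180/210 = 0.142857.
Step 4: Under H0, t = rho * sqrt((n-2)/(1-rho^2)) = 0.2887 ~ t(4).
Step 5: Two-sided p-value from the t-distribution with 4 df = 0.787172.
Step 6: alpha = 0.1. fail to reject H0.

rho = 0.1429, p = 0.787172, fail to reject H0 at alpha = 0.1.


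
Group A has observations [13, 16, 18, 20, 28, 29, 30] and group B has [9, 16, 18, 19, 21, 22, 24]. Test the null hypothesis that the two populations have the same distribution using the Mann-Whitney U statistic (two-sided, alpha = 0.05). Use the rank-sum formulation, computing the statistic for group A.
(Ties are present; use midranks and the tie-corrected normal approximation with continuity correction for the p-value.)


Step 1: Combine and sort all 14 observations; assign midranks.
sorted (value, group): (9,Y), (13,X), (16,X), (16,Y), (18,X), (18,Y), (19,Y), (20,X), (21,Y), (22,Y), (24,Y), (28,X), (29,X), (30,X)
ranks: 9->1, 13->2, 16->3.5, 16->3.5, 18->5.5, 18->5.5, 19->7, 20->8, 21->9, 22->10, 24->11, 28->12, 29->13, 30->14
Step 2: Rank sum for X: R1 = 2 + 3.5 + 5.5 + 8 + 12 + 13 + 14 = 58.
Step 3: U_X = R1 - n1(n1+1)/2 = 58 - 7*8/2 = 58 - 28 = 30.
       U_Y = n1*n2 - U_X = 49 - 30 = 19.
Step 4: Ties are present, so use the tie-corrected normal approximation (with continuity correction) for the p-value.
Step 5: p-value = 0.521987; compare to alpha = 0.05. fail to reject H0.

U_X = 30, p = 0.521987, fail to reject H0 at alpha = 0.05.


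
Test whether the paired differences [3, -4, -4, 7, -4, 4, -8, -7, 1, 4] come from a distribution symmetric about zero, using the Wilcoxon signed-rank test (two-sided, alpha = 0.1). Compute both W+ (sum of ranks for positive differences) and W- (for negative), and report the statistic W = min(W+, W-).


Step 1: Drop any zero differences (none here) and take |d_i|.
|d| = [3, 4, 4, 7, 4, 4, 8, 7, 1, 4]
Step 2: Midrank |d_i| (ties get averaged ranks).
ranks: |3|->2, |4|->5, |4|->5, |7|->8.5, |4|->5, |4|->5, |8|->10, |7|->8.5, |1|->1, |4|->5
Step 3: Attach original signs; sum ranks with positive sign and with negative sign.
W+ = 2 + 8.5 + 5 + 1 + 5 = 21.5
W- = 5 + 5 + 5 + 10 + 8.5 = 33.5
(Check: W+ + W- = 55 should equal n(n+1)/2 = 55.)
Step 4: Test statistic W = min(W+, W-) = 21.5.
Step 5: Ties in |d|, so use the tie-corrected normal approximation.
        E[W] = n(n+1)/4 = 10*11/4 = 27.5.
        Tie groups: |d|=4 (t=5), |d|=7 (t=2); sum(t^3 - t) = 126.
        Var[W] = n(n+1)(2n+1)/24 - sum(t^3-t)/48 = 2310/24 - 126/48 = 93.625.
        z = (W - E[W]) / sqrt(Var[W]) = (21.5 - 27.5) / 9.6760 = -0.6201.
        Two-sided p = 2*Phi(z) = 0.535198.
Step 6: alpha = 0.1. fail to reject H0.

W+ = 21.5, W- = 33.5, W = min = 21.5, p = 0.535198, fail to reject H0.


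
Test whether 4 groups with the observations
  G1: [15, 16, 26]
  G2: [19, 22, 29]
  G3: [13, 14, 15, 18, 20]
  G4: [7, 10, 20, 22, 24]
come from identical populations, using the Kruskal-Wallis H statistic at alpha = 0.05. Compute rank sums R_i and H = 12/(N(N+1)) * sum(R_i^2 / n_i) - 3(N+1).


Step 1: Combine all N = 16 observations and assign midranks.
sorted (value, group, rank): (7,G4,1), (10,G4,2), (13,G3,3), (14,G3,4), (15,G1,5.5), (15,G3,5.5), (16,G1,7), (18,G3,8), (19,G2,9), (20,G3,10.5), (20,G4,10.5), (22,G2,12.5), (22,G4,12.5), (24,G4,14), (26,G1,15), (29,G2,16)
Step 2: Sum ranks within each group.
R_1 = 27.5 (n_1 = 3)
R_2 = 37.5 (n_2 = 3)
R_3 = 31 (n_3 = 5)
R_4 = 40 (n_4 = 5)
Step 3: H = 12/(N(N+1)) * sum(R_i^2/n_i) - 3(N+1)
     = 12/(16*17) * (27.5^2/3 + 37.5^2/3 + 31^2/5 + 40^2/5) - 3*17
     = 0.044118 * 1233.03 - 51
     = 3.398529.
Step 4: Ties present; correction factor C = 1 - 18/(16^3 - 16) = 0.995588. Corrected H = 3.398529 / 0.995588 = 3.413589.
Step 5: Under H0, H ~ chi^2(3); p-value = 0.332143.
Step 6: alpha = 0.05. fail to reject H0.

H = 3.4136, df = 3, p = 0.332143, fail to reject H0.


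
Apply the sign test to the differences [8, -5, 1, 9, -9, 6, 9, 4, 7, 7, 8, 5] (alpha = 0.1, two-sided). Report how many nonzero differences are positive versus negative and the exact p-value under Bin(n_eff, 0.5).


Step 1: Discard zero differences. Original n = 12; n_eff = number of nonzero differences = 12.
Nonzero differences (with sign): +8, -5, +1, +9, -9, +6, +9, +4, +7, +7, +8, +5
Step 2: Count signs: positive = 10, negative = 2.
Step 3: Under H0: P(positive) = 0.5, so the number of positives S ~ Bin(12, 0.5).
Step 4: Two-sided exact p-value = sum of Bin(12,0.5) probabilities at or below the observed probability = 0.038574.
Step 5: alpha = 0.1. reject H0.

n_eff = 12, pos = 10, neg = 2, p = 0.038574, reject H0.


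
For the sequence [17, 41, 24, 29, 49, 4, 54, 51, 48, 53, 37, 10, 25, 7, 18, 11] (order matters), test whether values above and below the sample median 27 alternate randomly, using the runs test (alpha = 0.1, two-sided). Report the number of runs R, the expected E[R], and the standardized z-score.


Step 1: Compute median = 27; label A = above, B = below.
Labels in order: BABAABAAAAABBBBB  (n_A = 8, n_B = 8)
Step 2: Count runs R = 7.
Step 3: Under H0 (random ordering), E[R] = 2*n_A*n_B/(n_A+n_B) + 1 = 2*8*8/16 + 1 = 9.0000.
        Var[R] = 2*n_A*n_B*(2*n_A*n_B - n_A - n_B) / ((n_A+n_B)^2 * (n_A+n_B-1)) = 14336/3840 = 3.7333.
        SD[R] = 1.9322.
Step 4: Continuity-corrected z = (R + 0.5 - E[R]) / SD[R] = (7 + 0.5 - 9.0000) / 1.9322 = -0.7763.
Step 5: Two-sided p-value via normal approximation = 2*(1 - Phi(|z|)) = 0.437558.
Step 6: alpha = 0.1. fail to reject H0.

R = 7, z = -0.7763, p = 0.437558, fail to reject H0.


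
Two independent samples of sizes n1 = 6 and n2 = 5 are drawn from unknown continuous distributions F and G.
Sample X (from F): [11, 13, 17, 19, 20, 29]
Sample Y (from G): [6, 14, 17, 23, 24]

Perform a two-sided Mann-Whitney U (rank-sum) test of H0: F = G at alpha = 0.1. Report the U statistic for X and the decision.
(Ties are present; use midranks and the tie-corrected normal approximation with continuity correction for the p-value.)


Step 1: Combine and sort all 11 observations; assign midranks.
sorted (value, group): (6,Y), (11,X), (13,X), (14,Y), (17,X), (17,Y), (19,X), (20,X), (23,Y), (24,Y), (29,X)
ranks: 6->1, 11->2, 13->3, 14->4, 17->5.5, 17->5.5, 19->7, 20->8, 23->9, 24->10, 29->11
Step 2: Rank sum for X: R1 = 2 + 3 + 5.5 + 7 + 8 + 11 = 36.5.
Step 3: U_X = R1 - n1(n1+1)/2 = 36.5 - 6*7/2 = 36.5 - 21 = 15.5.
       U_Y = n1*n2 - U_X = 30 - 15.5 = 14.5.
Step 4: Ties are present, so use the tie-corrected normal approximation (with continuity correction) for the p-value.
Step 5: p-value = 1.000000; compare to alpha = 0.1. fail to reject H0.

U_X = 15.5, p = 1.000000, fail to reject H0 at alpha = 0.1.


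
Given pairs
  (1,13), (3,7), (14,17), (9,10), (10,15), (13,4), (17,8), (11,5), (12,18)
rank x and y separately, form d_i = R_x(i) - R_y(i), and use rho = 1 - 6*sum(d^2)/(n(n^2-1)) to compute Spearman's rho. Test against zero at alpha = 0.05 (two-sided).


Step 1: Rank x and y separately (midranks; no ties here).
rank(x): 1->1, 3->2, 14->8, 9->3, 10->4, 13->7, 17->9, 11->5, 12->6
rank(y): 13->6, 7->3, 17->8, 10->5, 15->7, 4->1, 8->4, 5->2, 18->9
Step 2: d_i = R_x(i) - R_y(i); compute d_i^2.
  (1-6)^2=25, (2-3)^2=1, (8-8)^2=0, (3-5)^2=4, (4-7)^2=9, (7-1)^2=36, (9-4)^2=25, (5-2)^2=9, (6-9)^2=9
sum(d^2) = 118.
Step 3: rho = 1 - 6*118 / (9*(9^2 - 1)) = 1 - 708/720 = 0.016667.
Step 4: Under H0, t = rho * sqrt((n-2)/(1-rho^2)) = 0.0441 ~ t(7).
Step 5: Two-sided p-value from the t-distribution with 7 df = 0.966055.
Step 6: alpha = 0.05. fail to reject H0.

rho = 0.0167, p = 0.966055, fail to reject H0 at alpha = 0.05.


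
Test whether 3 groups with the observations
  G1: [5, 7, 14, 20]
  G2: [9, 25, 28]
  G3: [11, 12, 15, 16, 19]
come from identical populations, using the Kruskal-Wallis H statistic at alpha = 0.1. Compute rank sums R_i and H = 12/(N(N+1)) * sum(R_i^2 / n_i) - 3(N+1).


Step 1: Combine all N = 12 observations and assign midranks.
sorted (value, group, rank): (5,G1,1), (7,G1,2), (9,G2,3), (11,G3,4), (12,G3,5), (14,G1,6), (15,G3,7), (16,G3,8), (19,G3,9), (20,G1,10), (25,G2,11), (28,G2,12)
Step 2: Sum ranks within each group.
R_1 = 19 (n_1 = 4)
R_2 = 26 (n_2 = 3)
R_3 = 33 (n_3 = 5)
Step 3: H = 12/(N(N+1)) * sum(R_i^2/n_i) - 3(N+1)
     = 12/(12*13) * (19^2/4 + 26^2/3 + 33^2/5) - 3*13
     = 0.076923 * 533.383 - 39
     = 2.029487.
Step 4: No ties, so H is used without correction.
Step 5: Under H0, H ~ chi^2(2); p-value = 0.362495.
Step 6: alpha = 0.1. fail to reject H0.

H = 2.0295, df = 2, p = 0.362495, fail to reject H0.


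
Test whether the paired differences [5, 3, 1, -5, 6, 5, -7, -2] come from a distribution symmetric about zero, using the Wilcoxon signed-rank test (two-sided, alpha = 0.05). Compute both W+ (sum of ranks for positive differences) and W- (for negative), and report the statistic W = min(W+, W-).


Step 1: Drop any zero differences (none here) and take |d_i|.
|d| = [5, 3, 1, 5, 6, 5, 7, 2]
Step 2: Midrank |d_i| (ties get averaged ranks).
ranks: |5|->5, |3|->3, |1|->1, |5|->5, |6|->7, |5|->5, |7|->8, |2|->2
Step 3: Attach original signs; sum ranks with positive sign and with negative sign.
W+ = 5 + 3 + 1 + 7 + 5 = 21
W- = 5 + 8 + 2 = 15
(Check: W+ + W- = 36 should equal n(n+1)/2 = 36.)
Step 4: Test statistic W = min(W+, W-) = 15.
Step 5: Ties in |d|, so use the tie-corrected normal approximation.
        E[W] = n(n+1)/4 = 8*9/4 = 18.
        Tie groups: |d|=5 (t=3); sum(t^3 - t) = 24.
        Var[W] = n(n+1)(2n+1)/24 - sum(t^3-t)/48 = 1224/24 - 24/48 = 50.5.
        z = (W - E[W]) / sqrt(Var[W]) = (15 - 18) / 7.1063 = -0.4222.
        Two-sided p = 2*Phi(z) = 0.672909.
Step 6: alpha = 0.05. fail to reject H0.

W+ = 21, W- = 15, W = min = 15, p = 0.672909, fail to reject H0.


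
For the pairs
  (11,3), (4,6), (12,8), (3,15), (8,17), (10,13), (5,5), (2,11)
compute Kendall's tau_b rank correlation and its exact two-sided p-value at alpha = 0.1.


Step 1: Enumerate the 28 unordered pairs (i,j) with i<j and classify each by sign(x_j-x_i) * sign(y_j-y_i).
  (1,2):dx=-7,dy=+3->D; (1,3):dx=+1,dy=+5->C; (1,4):dx=-8,dy=+12->D; (1,5):dx=-3,dy=+14->D
  (1,6):dx=-1,dy=+10->D; (1,7):dx=-6,dy=+2->D; (1,8):dx=-9,dy=+8->D; (2,3):dx=+8,dy=+2->C
  (2,4):dx=-1,dy=+9->D; (2,5):dx=+4,dy=+11->C; (2,6):dx=+6,dy=+7->C; (2,7):dx=+1,dy=-1->D
  (2,8):dx=-2,dy=+5->D; (3,4):dx=-9,dy=+7->D; (3,5):dx=-4,dy=+9->D; (3,6):dx=-2,dy=+5->D
  (3,7):dx=-7,dy=-3->C; (3,8):dx=-10,dy=+3->D; (4,5):dx=+5,dy=+2->C; (4,6):dx=+7,dy=-2->D
  (4,7):dx=+2,dy=-10->D; (4,8):dx=-1,dy=-4->C; (5,6):dx=+2,dy=-4->D; (5,7):dx=-3,dy=-12->C
  (5,8):dx=-6,dy=-6->C; (6,7):dx=-5,dy=-8->C; (6,8):dx=-8,dy=-2->C; (7,8):dx=-3,dy=+6->D
Step 2: C = 11, D = 17, total pairs = 28.
Step 3: tau = (C - D)/(n(n-1)/2) = (11 - 17)/28 = -0.214286.
Step 4: Exact two-sided p-value (enumerate n! = 40320 permutations of y under H0): p = 0.548413.
Step 5: alpha = 0.1. fail to reject H0.

tau_b = -0.2143 (C=11, D=17), p = 0.548413, fail to reject H0.


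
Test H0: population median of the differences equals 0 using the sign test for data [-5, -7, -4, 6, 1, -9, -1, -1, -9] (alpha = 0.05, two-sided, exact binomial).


Step 1: Discard zero differences. Original n = 9; n_eff = number of nonzero differences = 9.
Nonzero differences (with sign): -5, -7, -4, +6, +1, -9, -1, -1, -9
Step 2: Count signs: positive = 2, negative = 7.
Step 3: Under H0: P(positive) = 0.5, so the number of positives S ~ Bin(9, 0.5).
Step 4: Two-sided exact p-value = sum of Bin(9,0.5) probabilities at or below the observed probability = 0.179688.
Step 5: alpha = 0.05. fail to reject H0.

n_eff = 9, pos = 2, neg = 7, p = 0.179688, fail to reject H0.


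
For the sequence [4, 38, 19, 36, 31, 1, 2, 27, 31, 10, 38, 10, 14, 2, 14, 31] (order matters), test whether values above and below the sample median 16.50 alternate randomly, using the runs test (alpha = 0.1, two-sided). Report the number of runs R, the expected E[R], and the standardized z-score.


Step 1: Compute median = 16.50; label A = above, B = below.
Labels in order: BAAAABBAABABBBBA  (n_A = 8, n_B = 8)
Step 2: Count runs R = 8.
Step 3: Under H0 (random ordering), E[R] = 2*n_A*n_B/(n_A+n_B) + 1 = 2*8*8/16 + 1 = 9.0000.
        Var[R] = 2*n_A*n_B*(2*n_A*n_B - n_A - n_B) / ((n_A+n_B)^2 * (n_A+n_B-1)) = 14336/3840 = 3.7333.
        SD[R] = 1.9322.
Step 4: Continuity-corrected z = (R + 0.5 - E[R]) / SD[R] = (8 + 0.5 - 9.0000) / 1.9322 = -0.2588.
Step 5: Two-sided p-value via normal approximation = 2*(1 - Phi(|z|)) = 0.795809.
Step 6: alpha = 0.1. fail to reject H0.

R = 8, z = -0.2588, p = 0.795809, fail to reject H0.


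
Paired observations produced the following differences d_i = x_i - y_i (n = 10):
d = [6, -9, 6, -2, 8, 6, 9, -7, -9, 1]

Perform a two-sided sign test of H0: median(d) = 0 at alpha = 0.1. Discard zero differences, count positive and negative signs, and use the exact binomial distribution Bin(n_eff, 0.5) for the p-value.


Step 1: Discard zero differences. Original n = 10; n_eff = number of nonzero differences = 10.
Nonzero differences (with sign): +6, -9, +6, -2, +8, +6, +9, -7, -9, +1
Step 2: Count signs: positive = 6, negative = 4.
Step 3: Under H0: P(positive) = 0.5, so the number of positives S ~ Bin(10, 0.5).
Step 4: Two-sided exact p-value = sum of Bin(10,0.5) probabilities at or below the observed probability = 0.753906.
Step 5: alpha = 0.1. fail to reject H0.

n_eff = 10, pos = 6, neg = 4, p = 0.753906, fail to reject H0.


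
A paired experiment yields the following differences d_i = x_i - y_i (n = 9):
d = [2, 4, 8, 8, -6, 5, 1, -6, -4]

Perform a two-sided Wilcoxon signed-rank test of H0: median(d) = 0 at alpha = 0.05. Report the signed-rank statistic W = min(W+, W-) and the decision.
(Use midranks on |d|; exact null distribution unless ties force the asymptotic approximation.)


Step 1: Drop any zero differences (none here) and take |d_i|.
|d| = [2, 4, 8, 8, 6, 5, 1, 6, 4]
Step 2: Midrank |d_i| (ties get averaged ranks).
ranks: |2|->2, |4|->3.5, |8|->8.5, |8|->8.5, |6|->6.5, |5|->5, |1|->1, |6|->6.5, |4|->3.5
Step 3: Attach original signs; sum ranks with positive sign and with negative sign.
W+ = 2 + 3.5 + 8.5 + 8.5 + 5 + 1 = 28.5
W- = 6.5 + 6.5 + 3.5 = 16.5
(Check: W+ + W- = 45 should equal n(n+1)/2 = 45.)
Step 4: Test statistic W = min(W+, W-) = 16.5.
Step 5: Ties in |d|, so use the tie-corrected normal approximation.
        E[W] = n(n+1)/4 = 9*10/4 = 22.5.
        Tie groups: |d|=4 (t=2), |d|=6 (t=2), |d|=8 (t=2); sum(t^3 - t) = 18.
        Var[W] = n(n+1)(2n+1)/24 - sum(t^3-t)/48 = 1710/24 - 18/48 = 70.875.
        z = (W - E[W]) / sqrt(Var[W]) = (16.5 - 22.5) / 8.4187 = -0.7127.
        Two-sided p = 2*Phi(z) = 0.476033.
Step 6: alpha = 0.05. fail to reject H0.

W+ = 28.5, W- = 16.5, W = min = 16.5, p = 0.476033, fail to reject H0.


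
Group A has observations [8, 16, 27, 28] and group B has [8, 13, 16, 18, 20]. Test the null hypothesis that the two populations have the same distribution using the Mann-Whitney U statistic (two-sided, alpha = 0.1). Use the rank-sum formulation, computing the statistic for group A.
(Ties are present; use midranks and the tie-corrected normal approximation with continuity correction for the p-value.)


Step 1: Combine and sort all 9 observations; assign midranks.
sorted (value, group): (8,X), (8,Y), (13,Y), (16,X), (16,Y), (18,Y), (20,Y), (27,X), (28,X)
ranks: 8->1.5, 8->1.5, 13->3, 16->4.5, 16->4.5, 18->6, 20->7, 27->8, 28->9
Step 2: Rank sum for X: R1 = 1.5 + 4.5 + 8 + 9 = 23.
Step 3: U_X = R1 - n1(n1+1)/2 = 23 - 4*5/2 = 23 - 10 = 13.
       U_Y = n1*n2 - U_X = 20 - 13 = 7.
Step 4: Ties are present, so use the tie-corrected normal approximation (with continuity correction) for the p-value.
Step 5: p-value = 0.536878; compare to alpha = 0.1. fail to reject H0.

U_X = 13, p = 0.536878, fail to reject H0 at alpha = 0.1.


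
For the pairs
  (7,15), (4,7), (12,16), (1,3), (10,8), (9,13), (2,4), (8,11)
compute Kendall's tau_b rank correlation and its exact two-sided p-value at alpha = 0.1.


Step 1: Enumerate the 28 unordered pairs (i,j) with i<j and classify each by sign(x_j-x_i) * sign(y_j-y_i).
  (1,2):dx=-3,dy=-8->C; (1,3):dx=+5,dy=+1->C; (1,4):dx=-6,dy=-12->C; (1,5):dx=+3,dy=-7->D
  (1,6):dx=+2,dy=-2->D; (1,7):dx=-5,dy=-11->C; (1,8):dx=+1,dy=-4->D; (2,3):dx=+8,dy=+9->C
  (2,4):dx=-3,dy=-4->C; (2,5):dx=+6,dy=+1->C; (2,6):dx=+5,dy=+6->C; (2,7):dx=-2,dy=-3->C
  (2,8):dx=+4,dy=+4->C; (3,4):dx=-11,dy=-13->C; (3,5):dx=-2,dy=-8->C; (3,6):dx=-3,dy=-3->C
  (3,7):dx=-10,dy=-12->C; (3,8):dx=-4,dy=-5->C; (4,5):dx=+9,dy=+5->C; (4,6):dx=+8,dy=+10->C
  (4,7):dx=+1,dy=+1->C; (4,8):dx=+7,dy=+8->C; (5,6):dx=-1,dy=+5->D; (5,7):dx=-8,dy=-4->C
  (5,8):dx=-2,dy=+3->D; (6,7):dx=-7,dy=-9->C; (6,8):dx=-1,dy=-2->C; (7,8):dx=+6,dy=+7->C
Step 2: C = 23, D = 5, total pairs = 28.
Step 3: tau = (C - D)/(n(n-1)/2) = (23 - 5)/28 = 0.642857.
Step 4: Exact two-sided p-value (enumerate n! = 40320 permutations of y under H0): p = 0.031151.
Step 5: alpha = 0.1. reject H0.

tau_b = 0.6429 (C=23, D=5), p = 0.031151, reject H0.


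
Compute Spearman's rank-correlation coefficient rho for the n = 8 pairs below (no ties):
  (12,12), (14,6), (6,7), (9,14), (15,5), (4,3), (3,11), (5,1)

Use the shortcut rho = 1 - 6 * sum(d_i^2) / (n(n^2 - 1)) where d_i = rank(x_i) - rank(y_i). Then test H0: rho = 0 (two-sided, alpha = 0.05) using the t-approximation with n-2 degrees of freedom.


Step 1: Rank x and y separately (midranks; no ties here).
rank(x): 12->6, 14->7, 6->4, 9->5, 15->8, 4->2, 3->1, 5->3
rank(y): 12->7, 6->4, 7->5, 14->8, 5->3, 3->2, 11->6, 1->1
Step 2: d_i = R_x(i) - R_y(i); compute d_i^2.
  (6-7)^2=1, (7-4)^2=9, (4-5)^2=1, (5-8)^2=9, (8-3)^2=25, (2-2)^2=0, (1-6)^2=25, (3-1)^2=4
sum(d^2) = 74.
Step 3: rho = 1 - 6*74 / (8*(8^2 - 1)) = 1 - 444/504 = 0.119048.
Step 4: Under H0, t = rho * sqrt((n-2)/(1-rho^2)) = 0.2937 ~ t(6).
Step 5: Two-sided p-value from the t-distribution with 6 df = 0.778886.
Step 6: alpha = 0.05. fail to reject H0.

rho = 0.1190, p = 0.778886, fail to reject H0 at alpha = 0.05.


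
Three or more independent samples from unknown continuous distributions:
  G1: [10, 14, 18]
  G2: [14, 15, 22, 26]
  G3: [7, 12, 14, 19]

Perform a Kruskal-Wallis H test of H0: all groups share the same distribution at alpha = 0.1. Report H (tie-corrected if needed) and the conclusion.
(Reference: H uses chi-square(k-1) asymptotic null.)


Step 1: Combine all N = 11 observations and assign midranks.
sorted (value, group, rank): (7,G3,1), (10,G1,2), (12,G3,3), (14,G1,5), (14,G2,5), (14,G3,5), (15,G2,7), (18,G1,8), (19,G3,9), (22,G2,10), (26,G2,11)
Step 2: Sum ranks within each group.
R_1 = 15 (n_1 = 3)
R_2 = 33 (n_2 = 4)
R_3 = 18 (n_3 = 4)
Step 3: H = 12/(N(N+1)) * sum(R_i^2/n_i) - 3(N+1)
     = 12/(11*12) * (15^2/3 + 33^2/4 + 18^2/4) - 3*12
     = 0.090909 * 428.25 - 36
     = 2.931818.
Step 4: Ties present; correction factor C = 1 - 24/(11^3 - 11) = 0.981818. Corrected H = 2.931818 / 0.981818 = 2.986111.
Step 5: Under H0, H ~ chi^2(2); p-value = 0.224685.
Step 6: alpha = 0.1. fail to reject H0.

H = 2.9861, df = 2, p = 0.224685, fail to reject H0.


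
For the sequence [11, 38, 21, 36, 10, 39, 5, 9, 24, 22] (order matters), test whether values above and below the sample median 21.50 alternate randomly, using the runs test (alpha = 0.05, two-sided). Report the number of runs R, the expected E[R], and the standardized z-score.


Step 1: Compute median = 21.50; label A = above, B = below.
Labels in order: BABABABBAA  (n_A = 5, n_B = 5)
Step 2: Count runs R = 8.
Step 3: Under H0 (random ordering), E[R] = 2*n_A*n_B/(n_A+n_B) + 1 = 2*5*5/10 + 1 = 6.0000.
        Var[R] = 2*n_A*n_B*(2*n_A*n_B - n_A - n_B) / ((n_A+n_B)^2 * (n_A+n_B-1)) = 2000/900 = 2.2222.
        SD[R] = 1.4907.
Step 4: Continuity-corrected z = (R - 0.5 - E[R]) / SD[R] = (8 - 0.5 - 6.0000) / 1.4907 = 1.0062.
Step 5: Two-sided p-value via normal approximation = 2*(1 - Phi(|z|)) = 0.314305.
Step 6: alpha = 0.05. fail to reject H0.

R = 8, z = 1.0062, p = 0.314305, fail to reject H0.


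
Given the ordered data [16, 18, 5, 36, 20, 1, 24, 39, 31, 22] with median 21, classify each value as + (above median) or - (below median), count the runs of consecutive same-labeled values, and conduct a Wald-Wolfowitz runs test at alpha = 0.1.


Step 1: Compute median = 21; label A = above, B = below.
Labels in order: BBBABBAAAA  (n_A = 5, n_B = 5)
Step 2: Count runs R = 4.
Step 3: Under H0 (random ordering), E[R] = 2*n_A*n_B/(n_A+n_B) + 1 = 2*5*5/10 + 1 = 6.0000.
        Var[R] = 2*n_A*n_B*(2*n_A*n_B - n_A - n_B) / ((n_A+n_B)^2 * (n_A+n_B-1)) = 2000/900 = 2.2222.
        SD[R] = 1.4907.
Step 4: Continuity-corrected z = (R + 0.5 - E[R]) / SD[R] = (4 + 0.5 - 6.0000) / 1.4907 = -1.0062.
Step 5: Two-sided p-value via normal approximation = 2*(1 - Phi(|z|)) = 0.314305.
Step 6: alpha = 0.1. fail to reject H0.

R = 4, z = -1.0062, p = 0.314305, fail to reject H0.


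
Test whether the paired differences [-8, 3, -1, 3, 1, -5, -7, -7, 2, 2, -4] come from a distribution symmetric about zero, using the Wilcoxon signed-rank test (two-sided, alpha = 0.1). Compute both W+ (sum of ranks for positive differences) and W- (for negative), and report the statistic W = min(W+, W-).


Step 1: Drop any zero differences (none here) and take |d_i|.
|d| = [8, 3, 1, 3, 1, 5, 7, 7, 2, 2, 4]
Step 2: Midrank |d_i| (ties get averaged ranks).
ranks: |8|->11, |3|->5.5, |1|->1.5, |3|->5.5, |1|->1.5, |5|->8, |7|->9.5, |7|->9.5, |2|->3.5, |2|->3.5, |4|->7
Step 3: Attach original signs; sum ranks with positive sign and with negative sign.
W+ = 5.5 + 5.5 + 1.5 + 3.5 + 3.5 = 19.5
W- = 11 + 1.5 + 8 + 9.5 + 9.5 + 7 = 46.5
(Check: W+ + W- = 66 should equal n(n+1)/2 = 66.)
Step 4: Test statistic W = min(W+, W-) = 19.5.
Step 5: Ties in |d|, so use the tie-corrected normal approximation.
        E[W] = n(n+1)/4 = 11*12/4 = 33.
        Tie groups: |d|=1 (t=2), |d|=2 (t=2), |d|=3 (t=2), |d|=7 (t=2); sum(t^3 - t) = 24.
        Var[W] = n(n+1)(2n+1)/24 - sum(t^3-t)/48 = 3036/24 - 24/48 = 126.
        z = (W - E[W]) / sqrt(Var[W]) = (19.5 - 33) / 11.2250 = -1.2027.
        Two-sided p = 2*Phi(z) = 0.229102.
Step 6: alpha = 0.1. fail to reject H0.

W+ = 19.5, W- = 46.5, W = min = 19.5, p = 0.229102, fail to reject H0.


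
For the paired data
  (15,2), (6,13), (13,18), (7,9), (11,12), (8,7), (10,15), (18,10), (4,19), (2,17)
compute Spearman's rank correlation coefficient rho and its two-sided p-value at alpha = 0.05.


Step 1: Rank x and y separately (midranks; no ties here).
rank(x): 15->9, 6->3, 13->8, 7->4, 11->7, 8->5, 10->6, 18->10, 4->2, 2->1
rank(y): 2->1, 13->6, 18->9, 9->3, 12->5, 7->2, 15->7, 10->4, 19->10, 17->8
Step 2: d_i = R_x(i) - R_y(i); compute d_i^2.
  (9-1)^2=64, (3-6)^2=9, (8-9)^2=1, (4-3)^2=1, (7-5)^2=4, (5-2)^2=9, (6-7)^2=1, (10-4)^2=36, (2-10)^2=64, (1-8)^2=49
sum(d^2) = 238.
Step 3: rho = 1 - 6*238 / (10*(10^2 - 1)) = 1 - 1428/990 = -0.442424.
Step 4: Under H0, t = rho * sqrt((n-2)/(1-rho^2)) = -1.3954 ~ t(8).
Step 5: Two-sided p-value from the t-distribution with 8 df = 0.200423.
Step 6: alpha = 0.05. fail to reject H0.

rho = -0.4424, p = 0.200423, fail to reject H0 at alpha = 0.05.


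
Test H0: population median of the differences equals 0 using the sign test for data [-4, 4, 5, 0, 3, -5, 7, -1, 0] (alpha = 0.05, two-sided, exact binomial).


Step 1: Discard zero differences. Original n = 9; n_eff = number of nonzero differences = 7.
Nonzero differences (with sign): -4, +4, +5, +3, -5, +7, -1
Step 2: Count signs: positive = 4, negative = 3.
Step 3: Under H0: P(positive) = 0.5, so the number of positives S ~ Bin(7, 0.5).
Step 4: Two-sided exact p-value = sum of Bin(7,0.5) probabilities at or below the observed probability = 1.000000.
Step 5: alpha = 0.05. fail to reject H0.

n_eff = 7, pos = 4, neg = 3, p = 1.000000, fail to reject H0.


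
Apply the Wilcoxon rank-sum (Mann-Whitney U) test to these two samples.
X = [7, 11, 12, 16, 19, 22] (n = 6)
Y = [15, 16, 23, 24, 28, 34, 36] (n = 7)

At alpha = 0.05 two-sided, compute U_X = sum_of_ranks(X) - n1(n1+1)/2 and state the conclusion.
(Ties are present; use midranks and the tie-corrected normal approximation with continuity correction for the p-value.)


Step 1: Combine and sort all 13 observations; assign midranks.
sorted (value, group): (7,X), (11,X), (12,X), (15,Y), (16,X), (16,Y), (19,X), (22,X), (23,Y), (24,Y), (28,Y), (34,Y), (36,Y)
ranks: 7->1, 11->2, 12->3, 15->4, 16->5.5, 16->5.5, 19->7, 22->8, 23->9, 24->10, 28->11, 34->12, 36->13
Step 2: Rank sum for X: R1 = 1 + 2 + 3 + 5.5 + 7 + 8 = 26.5.
Step 3: U_X = R1 - n1(n1+1)/2 = 26.5 - 6*7/2 = 26.5 - 21 = 5.5.
       U_Y = n1*n2 - U_X = 42 - 5.5 = 36.5.
Step 4: Ties are present, so use the tie-corrected normal approximation (with continuity correction) for the p-value.
Step 5: p-value = 0.031888; compare to alpha = 0.05. reject H0.

U_X = 5.5, p = 0.031888, reject H0 at alpha = 0.05.


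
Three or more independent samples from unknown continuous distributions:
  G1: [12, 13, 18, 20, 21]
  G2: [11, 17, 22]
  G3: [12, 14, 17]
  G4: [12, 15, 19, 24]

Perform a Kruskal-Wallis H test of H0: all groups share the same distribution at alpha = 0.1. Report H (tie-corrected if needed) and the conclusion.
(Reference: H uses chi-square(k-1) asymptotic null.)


Step 1: Combine all N = 15 observations and assign midranks.
sorted (value, group, rank): (11,G2,1), (12,G1,3), (12,G3,3), (12,G4,3), (13,G1,5), (14,G3,6), (15,G4,7), (17,G2,8.5), (17,G3,8.5), (18,G1,10), (19,G4,11), (20,G1,12), (21,G1,13), (22,G2,14), (24,G4,15)
Step 2: Sum ranks within each group.
R_1 = 43 (n_1 = 5)
R_2 = 23.5 (n_2 = 3)
R_3 = 17.5 (n_3 = 3)
R_4 = 36 (n_4 = 4)
Step 3: H = 12/(N(N+1)) * sum(R_i^2/n_i) - 3(N+1)
     = 12/(15*16) * (43^2/5 + 23.5^2/3 + 17.5^2/3 + 36^2/4) - 3*16
     = 0.050000 * 979.967 - 48
     = 0.998333.
Step 4: Ties present; correction factor C = 1 - 30/(15^3 - 15) = 0.991071. Corrected H = 0.998333 / 0.991071 = 1.007327.
Step 5: Under H0, H ~ chi^2(3); p-value = 0.799479.
Step 6: alpha = 0.1. fail to reject H0.

H = 1.0073, df = 3, p = 0.799479, fail to reject H0.


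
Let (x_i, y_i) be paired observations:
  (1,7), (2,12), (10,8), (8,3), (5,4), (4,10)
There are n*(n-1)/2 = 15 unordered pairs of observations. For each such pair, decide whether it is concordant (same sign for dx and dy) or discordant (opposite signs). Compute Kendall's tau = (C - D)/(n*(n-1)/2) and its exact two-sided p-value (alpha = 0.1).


Step 1: Enumerate the 15 unordered pairs (i,j) with i<j and classify each by sign(x_j-x_i) * sign(y_j-y_i).
  (1,2):dx=+1,dy=+5->C; (1,3):dx=+9,dy=+1->C; (1,4):dx=+7,dy=-4->D; (1,5):dx=+4,dy=-3->D
  (1,6):dx=+3,dy=+3->C; (2,3):dx=+8,dy=-4->D; (2,4):dx=+6,dy=-9->D; (2,5):dx=+3,dy=-8->D
  (2,6):dx=+2,dy=-2->D; (3,4):dx=-2,dy=-5->C; (3,5):dx=-5,dy=-4->C; (3,6):dx=-6,dy=+2->D
  (4,5):dx=-3,dy=+1->D; (4,6):dx=-4,dy=+7->D; (5,6):dx=-1,dy=+6->D
Step 2: C = 5, D = 10, total pairs = 15.
Step 3: tau = (C - D)/(n(n-1)/2) = (5 - 10)/15 = -0.333333.
Step 4: Exact two-sided p-value (enumerate n! = 720 permutations of y under H0): p = 0.469444.
Step 5: alpha = 0.1. fail to reject H0.

tau_b = -0.3333 (C=5, D=10), p = 0.469444, fail to reject H0.


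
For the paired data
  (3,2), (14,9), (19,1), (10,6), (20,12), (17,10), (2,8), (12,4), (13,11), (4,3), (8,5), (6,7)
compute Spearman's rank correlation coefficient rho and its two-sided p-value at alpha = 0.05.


Step 1: Rank x and y separately (midranks; no ties here).
rank(x): 3->2, 14->9, 19->11, 10->6, 20->12, 17->10, 2->1, 12->7, 13->8, 4->3, 8->5, 6->4
rank(y): 2->2, 9->9, 1->1, 6->6, 12->12, 10->10, 8->8, 4->4, 11->11, 3->3, 5->5, 7->7
Step 2: d_i = R_x(i) - R_y(i); compute d_i^2.
  (2-2)^2=0, (9-9)^2=0, (11-1)^2=100, (6-6)^2=0, (12-12)^2=0, (10-10)^2=0, (1-8)^2=49, (7-4)^2=9, (8-11)^2=9, (3-3)^2=0, (5-5)^2=0, (4-7)^2=9
sum(d^2) = 176.
Step 3: rho = 1 - 6*176 / (12*(12^2 - 1)) = 1 - 1056/1716 = 0.384615.
Step 4: Under H0, t = rho * sqrt((n-2)/(1-rho^2)) = 1.3176 ~ t(10).
Step 5: Two-sided p-value from the t-distribution with 10 df = 0.217020.
Step 6: alpha = 0.05. fail to reject H0.

rho = 0.3846, p = 0.217020, fail to reject H0 at alpha = 0.05.


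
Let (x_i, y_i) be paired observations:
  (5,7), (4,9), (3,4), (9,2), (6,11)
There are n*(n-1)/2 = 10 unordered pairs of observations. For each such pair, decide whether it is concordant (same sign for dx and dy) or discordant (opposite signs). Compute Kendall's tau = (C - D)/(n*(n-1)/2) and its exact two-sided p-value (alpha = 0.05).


Step 1: Enumerate the 10 unordered pairs (i,j) with i<j and classify each by sign(x_j-x_i) * sign(y_j-y_i).
  (1,2):dx=-1,dy=+2->D; (1,3):dx=-2,dy=-3->C; (1,4):dx=+4,dy=-5->D; (1,5):dx=+1,dy=+4->C
  (2,3):dx=-1,dy=-5->C; (2,4):dx=+5,dy=-7->D; (2,5):dx=+2,dy=+2->C; (3,4):dx=+6,dy=-2->D
  (3,5):dx=+3,dy=+7->C; (4,5):dx=-3,dy=+9->D
Step 2: C = 5, D = 5, total pairs = 10.
Step 3: tau = (C - D)/(n(n-1)/2) = (5 - 5)/10 = 0.000000.
Step 4: Exact two-sided p-value (enumerate n! = 120 permutations of y under H0): p = 1.000000.
Step 5: alpha = 0.05. fail to reject H0.

tau_b = 0.0000 (C=5, D=5), p = 1.000000, fail to reject H0.


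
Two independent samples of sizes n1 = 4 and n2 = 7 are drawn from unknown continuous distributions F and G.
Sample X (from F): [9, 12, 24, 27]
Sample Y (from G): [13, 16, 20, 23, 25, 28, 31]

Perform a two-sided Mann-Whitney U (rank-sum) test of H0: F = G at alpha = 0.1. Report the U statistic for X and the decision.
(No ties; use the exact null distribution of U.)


Step 1: Combine and sort all 11 observations; assign midranks.
sorted (value, group): (9,X), (12,X), (13,Y), (16,Y), (20,Y), (23,Y), (24,X), (25,Y), (27,X), (28,Y), (31,Y)
ranks: 9->1, 12->2, 13->3, 16->4, 20->5, 23->6, 24->7, 25->8, 27->9, 28->10, 31->11
Step 2: Rank sum for X: R1 = 1 + 2 + 7 + 9 = 19.
Step 3: U_X = R1 - n1(n1+1)/2 = 19 - 4*5/2 = 19 - 10 = 9.
       U_Y = n1*n2 - U_X = 28 - 9 = 19.
Step 4: No ties, so the exact null distribution of U (based on enumerating the C(11,4) = 330 equally likely rank assignments) gives the two-sided p-value.
Step 5: p-value = 0.412121; compare to alpha = 0.1. fail to reject H0.

U_X = 9, p = 0.412121, fail to reject H0 at alpha = 0.1.


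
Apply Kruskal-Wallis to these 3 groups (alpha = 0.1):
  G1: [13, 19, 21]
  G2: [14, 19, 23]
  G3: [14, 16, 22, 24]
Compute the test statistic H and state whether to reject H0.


Step 1: Combine all N = 10 observations and assign midranks.
sorted (value, group, rank): (13,G1,1), (14,G2,2.5), (14,G3,2.5), (16,G3,4), (19,G1,5.5), (19,G2,5.5), (21,G1,7), (22,G3,8), (23,G2,9), (24,G3,10)
Step 2: Sum ranks within each group.
R_1 = 13.5 (n_1 = 3)
R_2 = 17 (n_2 = 3)
R_3 = 24.5 (n_3 = 4)
Step 3: H = 12/(N(N+1)) * sum(R_i^2/n_i) - 3(N+1)
     = 12/(10*11) * (13.5^2/3 + 17^2/3 + 24.5^2/4) - 3*11
     = 0.109091 * 307.146 - 33
     = 0.506818.
Step 4: Ties present; correction factor C = 1 - 12/(10^3 - 10) = 0.987879. Corrected H = 0.506818 / 0.987879 = 0.513037.
Step 5: Under H0, H ~ chi^2(2); p-value = 0.773741.
Step 6: alpha = 0.1. fail to reject H0.

H = 0.5130, df = 2, p = 0.773741, fail to reject H0.


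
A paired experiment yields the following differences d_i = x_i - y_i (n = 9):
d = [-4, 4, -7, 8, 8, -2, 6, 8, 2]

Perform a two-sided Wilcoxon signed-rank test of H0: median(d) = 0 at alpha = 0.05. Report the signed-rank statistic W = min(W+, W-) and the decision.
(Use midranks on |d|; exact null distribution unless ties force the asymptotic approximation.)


Step 1: Drop any zero differences (none here) and take |d_i|.
|d| = [4, 4, 7, 8, 8, 2, 6, 8, 2]
Step 2: Midrank |d_i| (ties get averaged ranks).
ranks: |4|->3.5, |4|->3.5, |7|->6, |8|->8, |8|->8, |2|->1.5, |6|->5, |8|->8, |2|->1.5
Step 3: Attach original signs; sum ranks with positive sign and with negative sign.
W+ = 3.5 + 8 + 8 + 5 + 8 + 1.5 = 34
W- = 3.5 + 6 + 1.5 = 11
(Check: W+ + W- = 45 should equal n(n+1)/2 = 45.)
Step 4: Test statistic W = min(W+, W-) = 11.
Step 5: Ties in |d|, so use the tie-corrected normal approximation.
        E[W] = n(n+1)/4 = 9*10/4 = 22.5.
        Tie groups: |d|=2 (t=2), |d|=4 (t=2), |d|=8 (t=3); sum(t^3 - t) = 36.
        Var[W] = n(n+1)(2n+1)/24 - sum(t^3-t)/48 = 1710/24 - 36/48 = 70.5.
        z = (W - E[W]) / sqrt(Var[W]) = (11 - 22.5) / 8.3964 = -1.3696.
        Two-sided p = 2*Phi(z) = 0.170802.
Step 6: alpha = 0.05. fail to reject H0.

W+ = 34, W- = 11, W = min = 11, p = 0.170802, fail to reject H0.


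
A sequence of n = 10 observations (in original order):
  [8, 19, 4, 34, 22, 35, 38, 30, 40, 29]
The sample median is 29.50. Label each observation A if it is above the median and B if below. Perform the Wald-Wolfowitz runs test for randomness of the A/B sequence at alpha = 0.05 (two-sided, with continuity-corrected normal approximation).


Step 1: Compute median = 29.50; label A = above, B = below.
Labels in order: BBBABAAAAB  (n_A = 5, n_B = 5)
Step 2: Count runs R = 5.
Step 3: Under H0 (random ordering), E[R] = 2*n_A*n_B/(n_A+n_B) + 1 = 2*5*5/10 + 1 = 6.0000.
        Var[R] = 2*n_A*n_B*(2*n_A*n_B - n_A - n_B) / ((n_A+n_B)^2 * (n_A+n_B-1)) = 2000/900 = 2.2222.
        SD[R] = 1.4907.
Step 4: Continuity-corrected z = (R + 0.5 - E[R]) / SD[R] = (5 + 0.5 - 6.0000) / 1.4907 = -0.3354.
Step 5: Two-sided p-value via normal approximation = 2*(1 - Phi(|z|)) = 0.737316.
Step 6: alpha = 0.05. fail to reject H0.

R = 5, z = -0.3354, p = 0.737316, fail to reject H0.


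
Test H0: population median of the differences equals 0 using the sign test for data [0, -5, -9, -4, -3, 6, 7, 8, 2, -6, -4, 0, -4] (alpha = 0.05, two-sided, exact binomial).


Step 1: Discard zero differences. Original n = 13; n_eff = number of nonzero differences = 11.
Nonzero differences (with sign): -5, -9, -4, -3, +6, +7, +8, +2, -6, -4, -4
Step 2: Count signs: positive = 4, negative = 7.
Step 3: Under H0: P(positive) = 0.5, so the number of positives S ~ Bin(11, 0.5).
Step 4: Two-sided exact p-value = sum of Bin(11,0.5) probabilities at or below the observed probability = 0.548828.
Step 5: alpha = 0.05. fail to reject H0.

n_eff = 11, pos = 4, neg = 7, p = 0.548828, fail to reject H0.


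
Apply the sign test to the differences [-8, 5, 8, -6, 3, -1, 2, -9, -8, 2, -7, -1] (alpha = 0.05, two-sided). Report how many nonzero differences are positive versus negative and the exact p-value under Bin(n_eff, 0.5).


Step 1: Discard zero differences. Original n = 12; n_eff = number of nonzero differences = 12.
Nonzero differences (with sign): -8, +5, +8, -6, +3, -1, +2, -9, -8, +2, -7, -1
Step 2: Count signs: positive = 5, negative = 7.
Step 3: Under H0: P(positive) = 0.5, so the number of positives S ~ Bin(12, 0.5).
Step 4: Two-sided exact p-value = sum of Bin(12,0.5) probabilities at or below the observed probability = 0.774414.
Step 5: alpha = 0.05. fail to reject H0.

n_eff = 12, pos = 5, neg = 7, p = 0.774414, fail to reject H0.


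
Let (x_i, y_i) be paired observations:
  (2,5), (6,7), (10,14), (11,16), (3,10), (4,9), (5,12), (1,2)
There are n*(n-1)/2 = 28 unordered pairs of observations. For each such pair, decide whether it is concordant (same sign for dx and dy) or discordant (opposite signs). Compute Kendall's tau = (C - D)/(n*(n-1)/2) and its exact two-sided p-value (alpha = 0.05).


Step 1: Enumerate the 28 unordered pairs (i,j) with i<j and classify each by sign(x_j-x_i) * sign(y_j-y_i).
  (1,2):dx=+4,dy=+2->C; (1,3):dx=+8,dy=+9->C; (1,4):dx=+9,dy=+11->C; (1,5):dx=+1,dy=+5->C
  (1,6):dx=+2,dy=+4->C; (1,7):dx=+3,dy=+7->C; (1,8):dx=-1,dy=-3->C; (2,3):dx=+4,dy=+7->C
  (2,4):dx=+5,dy=+9->C; (2,5):dx=-3,dy=+3->D; (2,6):dx=-2,dy=+2->D; (2,7):dx=-1,dy=+5->D
  (2,8):dx=-5,dy=-5->C; (3,4):dx=+1,dy=+2->C; (3,5):dx=-7,dy=-4->C; (3,6):dx=-6,dy=-5->C
  (3,7):dx=-5,dy=-2->C; (3,8):dx=-9,dy=-12->C; (4,5):dx=-8,dy=-6->C; (4,6):dx=-7,dy=-7->C
  (4,7):dx=-6,dy=-4->C; (4,8):dx=-10,dy=-14->C; (5,6):dx=+1,dy=-1->D; (5,7):dx=+2,dy=+2->C
  (5,8):dx=-2,dy=-8->C; (6,7):dx=+1,dy=+3->C; (6,8):dx=-3,dy=-7->C; (7,8):dx=-4,dy=-10->C
Step 2: C = 24, D = 4, total pairs = 28.
Step 3: tau = (C - D)/(n(n-1)/2) = (24 - 4)/28 = 0.714286.
Step 4: Exact two-sided p-value (enumerate n! = 40320 permutations of y under H0): p = 0.014137.
Step 5: alpha = 0.05. reject H0.

tau_b = 0.7143 (C=24, D=4), p = 0.014137, reject H0.


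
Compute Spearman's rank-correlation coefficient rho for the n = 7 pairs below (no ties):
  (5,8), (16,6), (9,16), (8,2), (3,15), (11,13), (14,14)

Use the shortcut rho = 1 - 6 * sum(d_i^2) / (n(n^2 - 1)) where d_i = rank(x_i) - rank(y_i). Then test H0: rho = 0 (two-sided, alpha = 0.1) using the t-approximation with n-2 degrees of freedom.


Step 1: Rank x and y separately (midranks; no ties here).
rank(x): 5->2, 16->7, 9->4, 8->3, 3->1, 11->5, 14->6
rank(y): 8->3, 6->2, 16->7, 2->1, 15->6, 13->4, 14->5
Step 2: d_i = R_x(i) - R_y(i); compute d_i^2.
  (2-3)^2=1, (7-2)^2=25, (4-7)^2=9, (3-1)^2=4, (1-6)^2=25, (5-4)^2=1, (6-5)^2=1
sum(d^2) = 66.
Step 3: rho = 1 - 6*66 / (7*(7^2 - 1)) = 1 - 396/336 = -0.178571.
Step 4: Under H0, t = rho * sqrt((n-2)/(1-rho^2)) = -0.4058 ~ t(5).
Step 5: Two-sided p-value from the t-distribution with 5 df = 0.701658.
Step 6: alpha = 0.1. fail to reject H0.

rho = -0.1786, p = 0.701658, fail to reject H0 at alpha = 0.1.


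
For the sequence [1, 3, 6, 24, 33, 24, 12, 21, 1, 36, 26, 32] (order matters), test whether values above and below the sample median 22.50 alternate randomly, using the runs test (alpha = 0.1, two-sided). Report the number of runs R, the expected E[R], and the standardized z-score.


Step 1: Compute median = 22.50; label A = above, B = below.
Labels in order: BBBAAABBBAAA  (n_A = 6, n_B = 6)
Step 2: Count runs R = 4.
Step 3: Under H0 (random ordering), E[R] = 2*n_A*n_B/(n_A+n_B) + 1 = 2*6*6/12 + 1 = 7.0000.
        Var[R] = 2*n_A*n_B*(2*n_A*n_B - n_A - n_B) / ((n_A+n_B)^2 * (n_A+n_B-1)) = 4320/1584 = 2.7273.
        SD[R] = 1.6514.
Step 4: Continuity-corrected z = (R + 0.5 - E[R]) / SD[R] = (4 + 0.5 - 7.0000) / 1.6514 = -1.5138.
Step 5: Two-sided p-value via normal approximation = 2*(1 - Phi(|z|)) = 0.130070.
Step 6: alpha = 0.1. fail to reject H0.

R = 4, z = -1.5138, p = 0.130070, fail to reject H0.


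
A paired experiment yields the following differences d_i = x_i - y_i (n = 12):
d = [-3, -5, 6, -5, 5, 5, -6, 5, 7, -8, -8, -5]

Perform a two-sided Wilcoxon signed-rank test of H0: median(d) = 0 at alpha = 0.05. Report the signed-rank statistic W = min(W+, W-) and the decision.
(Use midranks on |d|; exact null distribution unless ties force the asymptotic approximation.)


Step 1: Drop any zero differences (none here) and take |d_i|.
|d| = [3, 5, 6, 5, 5, 5, 6, 5, 7, 8, 8, 5]
Step 2: Midrank |d_i| (ties get averaged ranks).
ranks: |3|->1, |5|->4.5, |6|->8.5, |5|->4.5, |5|->4.5, |5|->4.5, |6|->8.5, |5|->4.5, |7|->10, |8|->11.5, |8|->11.5, |5|->4.5
Step 3: Attach original signs; sum ranks with positive sign and with negative sign.
W+ = 8.5 + 4.5 + 4.5 + 4.5 + 10 = 32
W- = 1 + 4.5 + 4.5 + 8.5 + 11.5 + 11.5 + 4.5 = 46
(Check: W+ + W- = 78 should equal n(n+1)/2 = 78.)
Step 4: Test statistic W = min(W+, W-) = 32.
Step 5: Ties in |d|, so use the tie-corrected normal approximation.
        E[W] = n(n+1)/4 = 12*13/4 = 39.
        Tie groups: |d|=5 (t=6), |d|=6 (t=2), |d|=8 (t=2); sum(t^3 - t) = 222.
        Var[W] = n(n+1)(2n+1)/24 - sum(t^3-t)/48 = 3900/24 - 222/48 = 157.875.
        z = (W - E[W]) / sqrt(Var[W]) = (32 - 39) / 12.5648 = -0.5571.
        Two-sided p = 2*Phi(z) = 0.577452.
Step 6: alpha = 0.05. fail to reject H0.

W+ = 32, W- = 46, W = min = 32, p = 0.577452, fail to reject H0.
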